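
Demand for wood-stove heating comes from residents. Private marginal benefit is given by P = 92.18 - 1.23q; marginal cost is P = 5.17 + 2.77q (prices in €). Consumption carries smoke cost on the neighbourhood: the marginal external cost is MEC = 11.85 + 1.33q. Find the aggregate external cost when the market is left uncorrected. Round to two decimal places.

€572.43

Market equilibrium (private): 5.17 + 2.77q = 92.18 - 1.23q → q_m = 21.7525.
Total external cost = ∫₀^{q_m} (11.85 + 1.33q) dq = 11.85×21.7525 + ½×1.33×21.7525² = 572.4260.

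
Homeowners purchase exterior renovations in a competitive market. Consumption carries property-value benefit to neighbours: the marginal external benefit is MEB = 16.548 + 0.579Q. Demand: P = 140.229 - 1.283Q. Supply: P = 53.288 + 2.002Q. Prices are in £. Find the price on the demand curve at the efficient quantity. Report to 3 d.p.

P = £91.162

Social marginal benefit = demand + MEB = 156.777 - 0.704Q.
Set SMB = MC: 156.777 - 0.704Q = 53.288 + 2.002Q → Q* = 38.2443.
Consumer price on the demand curve at Q*: 140.229 − 1.283×38.2443 = 91.1616.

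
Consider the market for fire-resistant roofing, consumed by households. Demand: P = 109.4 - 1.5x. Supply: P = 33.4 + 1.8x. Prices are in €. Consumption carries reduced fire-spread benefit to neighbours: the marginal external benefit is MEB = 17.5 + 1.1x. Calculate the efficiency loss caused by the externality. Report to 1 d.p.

DWL = €417.0

Market equilibrium (private): 33.4 + 1.8x = 109.4 - 1.5x → x_m = 23.0303.
Social marginal benefit = demand + MEB = 126.9 - 0.4x.
Set SMB = MC: 126.9 - 0.4x = 33.4 + 1.8x → x* = 42.5000.
Height of the DWL triangle at x_m is SMB(x_m) − MC(x_m) = MEB(x_m) = 42.8333.
DWL = ½ × 19.4697 × 42.8333 = 416.9758.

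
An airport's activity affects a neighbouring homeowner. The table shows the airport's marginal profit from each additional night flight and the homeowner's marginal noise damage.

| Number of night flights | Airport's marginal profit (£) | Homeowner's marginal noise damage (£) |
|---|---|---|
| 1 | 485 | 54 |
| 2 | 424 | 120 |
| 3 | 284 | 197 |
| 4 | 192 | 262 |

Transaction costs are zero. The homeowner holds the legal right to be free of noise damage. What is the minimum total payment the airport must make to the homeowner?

Efficient level: marginal profit ≥ marginal noise damage through level 3, so k* = 3.
With the homeowner holding the right, the airport must at least compensate total damage at k*: 54 + 120 + 197 = 371.

£371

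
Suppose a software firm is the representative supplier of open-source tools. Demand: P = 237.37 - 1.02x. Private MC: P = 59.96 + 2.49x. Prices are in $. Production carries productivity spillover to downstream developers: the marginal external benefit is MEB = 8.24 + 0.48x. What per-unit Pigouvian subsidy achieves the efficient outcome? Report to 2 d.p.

subsidy = $37.65 per unit

Social marginal cost = private MC − MEB = 51.72 + 2.01x.
Set SMC = demand: 51.72 + 2.01x = 237.37 - 1.02x → x* = 61.2706.
The Pigouvian subsidy equals MEB at x*: 8.24 + 0.48×61.2706 = 37.6499.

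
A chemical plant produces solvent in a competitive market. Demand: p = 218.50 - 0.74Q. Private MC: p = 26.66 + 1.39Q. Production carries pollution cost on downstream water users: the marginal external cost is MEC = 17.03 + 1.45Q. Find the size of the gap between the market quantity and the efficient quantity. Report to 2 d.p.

Market equilibrium (private): 26.66 + 1.39Q = 218.50 - 0.74Q → Q_m = 90.0657.
Social marginal cost = private MC + MEC = 43.69 + 2.84Q.
Set SMC = demand: 43.69 + 2.84Q = 218.50 - 0.74Q → Q* = 48.8296.
Gap = |90.0657 − 48.8296| = 41.2361.

41.24 units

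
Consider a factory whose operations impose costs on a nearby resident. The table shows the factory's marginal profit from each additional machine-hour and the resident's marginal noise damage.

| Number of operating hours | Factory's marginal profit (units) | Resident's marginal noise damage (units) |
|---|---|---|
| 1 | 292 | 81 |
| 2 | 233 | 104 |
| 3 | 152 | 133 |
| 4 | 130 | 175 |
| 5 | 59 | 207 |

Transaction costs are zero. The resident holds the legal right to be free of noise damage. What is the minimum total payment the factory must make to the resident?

318

Efficient level: marginal profit ≥ marginal noise damage through level 3, so k* = 3.
With the resident holding the right, the factory must at least compensate total damage at k*: 81 + 104 + 133 = 318.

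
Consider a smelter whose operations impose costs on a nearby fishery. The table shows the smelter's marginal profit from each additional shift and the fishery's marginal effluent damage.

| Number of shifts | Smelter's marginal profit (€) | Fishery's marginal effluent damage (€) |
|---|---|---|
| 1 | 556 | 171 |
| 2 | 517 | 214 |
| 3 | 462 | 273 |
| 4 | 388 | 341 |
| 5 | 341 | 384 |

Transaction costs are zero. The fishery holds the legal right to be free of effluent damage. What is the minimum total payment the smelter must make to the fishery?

Efficient level: marginal profit ≥ marginal effluent damage through level 4, so k* = 4.
With the fishery holding the right, the smelter must at least compensate total damage at k*: 171 + 214 + 273 + 341 = 999.

€999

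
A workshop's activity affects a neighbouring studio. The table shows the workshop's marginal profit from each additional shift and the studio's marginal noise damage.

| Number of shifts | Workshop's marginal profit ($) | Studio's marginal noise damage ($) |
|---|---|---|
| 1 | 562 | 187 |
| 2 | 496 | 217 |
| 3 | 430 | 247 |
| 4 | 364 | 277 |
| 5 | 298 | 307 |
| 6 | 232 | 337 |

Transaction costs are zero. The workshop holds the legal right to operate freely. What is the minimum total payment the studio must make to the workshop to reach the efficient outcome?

Left alone the workshop would choose level 6 (marginal profit stays positive).
Efficient level: k* = 4 (marginal profit ≥ marginal noise damage through 4).
The studio must at least cover the workshop's forgone profit from cutting 6→4: 298 + 232 = 530.

$530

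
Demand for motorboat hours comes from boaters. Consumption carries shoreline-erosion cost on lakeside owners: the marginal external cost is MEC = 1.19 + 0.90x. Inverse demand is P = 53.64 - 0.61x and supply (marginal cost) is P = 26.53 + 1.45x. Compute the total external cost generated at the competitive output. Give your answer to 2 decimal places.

93.60

Market equilibrium (private): 26.53 + 1.45x = 53.64 - 0.61x → x_m = 13.1602.
Total external cost = ∫₀^{x_m} (1.19 + 0.90x) dx = 1.19×13.1602 + ½×0.90×13.1602² = 93.5965.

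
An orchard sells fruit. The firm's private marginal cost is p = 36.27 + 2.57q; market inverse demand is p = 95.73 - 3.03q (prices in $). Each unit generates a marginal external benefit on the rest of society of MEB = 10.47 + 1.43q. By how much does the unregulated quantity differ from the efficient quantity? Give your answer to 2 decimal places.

6.15 units

Market equilibrium (private): 36.27 + 2.57q = 95.73 - 3.03q → q_m = 10.6179.
Social marginal cost = private MC − MEB = 25.80 + 1.14q.
Set SMC = demand: 25.80 + 1.14q = 95.73 - 3.03q → q* = 16.7698.
Gap = |10.6179 − 16.7698| = 6.1519.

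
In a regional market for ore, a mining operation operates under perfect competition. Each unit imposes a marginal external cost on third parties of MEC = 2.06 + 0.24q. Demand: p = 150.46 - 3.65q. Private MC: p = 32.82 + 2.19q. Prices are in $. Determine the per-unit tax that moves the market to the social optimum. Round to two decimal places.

Social marginal cost = private MC + MEC = 34.88 + 2.43q.
Set SMC = demand: 34.88 + 2.43q = 150.46 - 3.65q → q* = 19.0099.
The Pigouvian tax equals MEC at q*: 2.06 + 0.24×19.0099 = 6.6224.

tax = $6.62 per unit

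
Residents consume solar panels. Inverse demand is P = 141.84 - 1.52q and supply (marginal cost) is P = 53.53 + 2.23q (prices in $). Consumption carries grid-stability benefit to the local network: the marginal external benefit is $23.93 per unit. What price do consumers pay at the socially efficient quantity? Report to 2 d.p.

P = $96.35

Social marginal benefit = demand + MEB = 165.77 - 1.52q.
Set SMB = MC: 165.77 - 1.52q = 53.53 + 2.23q → q* = 29.9307.
Consumer price on the demand curve at q*: 141.84 − 1.52×29.9307 = 96.3453.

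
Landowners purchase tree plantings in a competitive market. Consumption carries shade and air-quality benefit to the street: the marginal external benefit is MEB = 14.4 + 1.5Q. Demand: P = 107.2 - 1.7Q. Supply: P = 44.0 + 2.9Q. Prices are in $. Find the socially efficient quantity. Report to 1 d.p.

Q* = 25.0

Social marginal benefit = demand + MEB = 121.6 - 0.2Q.
Set SMB = MC: 121.6 - 0.2Q = 44.0 + 2.9Q → Q* = 25.0323.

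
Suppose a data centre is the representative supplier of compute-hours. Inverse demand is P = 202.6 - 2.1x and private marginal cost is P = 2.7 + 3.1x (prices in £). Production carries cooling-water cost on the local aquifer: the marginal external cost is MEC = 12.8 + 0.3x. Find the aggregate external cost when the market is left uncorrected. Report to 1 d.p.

£713.7

Market equilibrium (private): 2.7 + 3.1x = 202.6 - 2.1x → x_m = 38.4423.
Total external cost = ∫₀^{x_m} (12.8 + 0.3x) dx = 12.8×38.4423 + ½×0.3×38.4423² = 713.7330.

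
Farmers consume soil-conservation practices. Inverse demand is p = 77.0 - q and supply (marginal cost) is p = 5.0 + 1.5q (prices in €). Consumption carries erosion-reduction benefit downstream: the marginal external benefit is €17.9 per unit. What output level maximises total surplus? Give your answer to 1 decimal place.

Social marginal benefit = demand + MEB = 94.9 - q.
Set SMB = MC: 94.9 - q = 5.0 + 1.5q → q* = 35.9600.

q* = 36.0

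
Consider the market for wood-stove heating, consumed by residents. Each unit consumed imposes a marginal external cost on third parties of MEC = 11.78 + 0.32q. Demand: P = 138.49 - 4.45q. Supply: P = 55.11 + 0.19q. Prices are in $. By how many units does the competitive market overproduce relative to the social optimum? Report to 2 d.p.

3.53 units

Market equilibrium (private): 55.11 + 0.19q = 138.49 - 4.45q → q_m = 17.9698.
Social marginal benefit = demand − MEC = 126.71 - 4.77q.
Set SMB = MC: 126.71 - 4.77q = 55.11 + 0.19q → q* = 14.4355.
Gap = |17.9698 − 14.4355| = 3.5343.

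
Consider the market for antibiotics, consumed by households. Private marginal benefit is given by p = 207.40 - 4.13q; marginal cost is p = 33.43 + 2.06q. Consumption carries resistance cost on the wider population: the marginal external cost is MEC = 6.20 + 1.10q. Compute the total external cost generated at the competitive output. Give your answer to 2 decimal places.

608.69

Market equilibrium (private): 33.43 + 2.06q = 207.40 - 4.13q → q_m = 28.1050.
Total external cost = ∫₀^{q_m} (6.20 + 1.10q) dq = 6.20×28.1050 + ½×1.10×28.1050² = 608.6911.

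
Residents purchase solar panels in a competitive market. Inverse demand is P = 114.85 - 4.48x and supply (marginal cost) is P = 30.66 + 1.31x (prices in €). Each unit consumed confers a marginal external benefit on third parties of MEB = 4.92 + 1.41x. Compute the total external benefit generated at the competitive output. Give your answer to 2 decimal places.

€220.60

Market equilibrium (private): 30.66 + 1.31x = 114.85 - 4.48x → x_m = 14.5406.
Total external benefit = ∫₀^{x_m} (4.92 + 1.41x) dx = 4.92×14.5406 + ½×1.41×14.5406² = 220.5972.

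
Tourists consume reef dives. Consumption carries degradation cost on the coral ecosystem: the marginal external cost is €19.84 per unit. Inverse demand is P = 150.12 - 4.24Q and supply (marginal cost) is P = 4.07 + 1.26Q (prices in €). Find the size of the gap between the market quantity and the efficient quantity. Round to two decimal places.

Market equilibrium (private): 4.07 + 1.26Q = 150.12 - 4.24Q → Q_m = 26.5545.
Social marginal benefit = demand − MEC = 130.28 - 4.24Q.
Set SMB = MC: 130.28 - 4.24Q = 4.07 + 1.26Q → Q* = 22.9473.
Gap = |26.5545 − 22.9473| = 3.6072.

3.61 units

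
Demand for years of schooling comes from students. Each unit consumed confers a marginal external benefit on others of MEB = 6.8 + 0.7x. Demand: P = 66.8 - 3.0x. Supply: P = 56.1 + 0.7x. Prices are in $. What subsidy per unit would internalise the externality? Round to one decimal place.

subsidy = $10.9 per unit

Social marginal benefit = demand + MEB = 73.6 - 2.3x.
Set SMB = MC: 73.6 - 2.3x = 56.1 + 0.7x → x* = 5.8333.
The Pigouvian subsidy equals MEB at x*: 6.8 + 0.7×5.8333 = 10.8833.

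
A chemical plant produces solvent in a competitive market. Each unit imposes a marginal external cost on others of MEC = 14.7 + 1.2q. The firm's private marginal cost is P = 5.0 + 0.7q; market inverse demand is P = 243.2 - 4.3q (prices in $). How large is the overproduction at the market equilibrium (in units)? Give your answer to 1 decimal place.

Market equilibrium (private): 5.0 + 0.7q = 243.2 - 4.3q → q_m = 47.6400.
Social marginal cost = private MC + MEC = 19.7 + 1.9q.
Set SMC = demand: 19.7 + 1.9q = 243.2 - 4.3q → q* = 36.0484.
Gap = |47.6400 − 36.0484| = 11.5916.

11.6 units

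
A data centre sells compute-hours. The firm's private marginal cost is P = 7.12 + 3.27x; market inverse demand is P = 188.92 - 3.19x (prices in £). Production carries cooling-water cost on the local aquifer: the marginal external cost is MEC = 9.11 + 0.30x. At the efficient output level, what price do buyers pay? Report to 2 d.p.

Social marginal cost = private MC + MEC = 16.23 + 3.57x.
Set SMC = demand: 16.23 + 3.57x = 188.92 - 3.19x → x* = 25.5459.
Consumer price on the demand curve at x*: 188.92 − 3.19×25.5459 = 107.4286.

P = £107.43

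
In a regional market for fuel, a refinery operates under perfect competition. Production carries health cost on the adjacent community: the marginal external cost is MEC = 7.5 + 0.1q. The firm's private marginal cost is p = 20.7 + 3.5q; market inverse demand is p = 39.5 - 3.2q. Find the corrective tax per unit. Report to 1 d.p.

tax = 7.7 per unit

Social marginal cost = private MC + MEC = 28.2 + 3.6q.
Set SMC = demand: 28.2 + 3.6q = 39.5 - 3.2q → q* = 1.6618.
The Pigouvian tax equals MEC at q*: 7.5 + 0.1×1.6618 = 7.6662.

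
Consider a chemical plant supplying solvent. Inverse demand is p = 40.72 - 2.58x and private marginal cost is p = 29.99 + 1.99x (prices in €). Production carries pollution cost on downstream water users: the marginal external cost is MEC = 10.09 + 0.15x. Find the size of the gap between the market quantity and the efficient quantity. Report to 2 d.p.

2.21 units

Market equilibrium (private): 29.99 + 1.99x = 40.72 - 2.58x → x_m = 2.3479.
Social marginal cost = private MC + MEC = 40.08 + 2.14x.
Set SMC = demand: 40.08 + 2.14x = 40.72 - 2.58x → x* = 0.1356.
Gap = |2.3479 − 0.1356| = 2.2123.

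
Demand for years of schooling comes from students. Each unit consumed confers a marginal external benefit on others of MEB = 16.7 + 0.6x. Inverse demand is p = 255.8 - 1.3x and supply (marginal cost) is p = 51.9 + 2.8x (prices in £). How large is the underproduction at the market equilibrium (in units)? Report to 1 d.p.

Market equilibrium (private): 51.9 + 2.8x = 255.8 - 1.3x → x_m = 49.7317.
Social marginal benefit = demand + MEB = 272.5 - 0.7x.
Set SMB = MC: 272.5 - 0.7x = 51.9 + 2.8x → x* = 63.0286.
Gap = |49.7317 − 63.0286| = 13.2969.

13.3 units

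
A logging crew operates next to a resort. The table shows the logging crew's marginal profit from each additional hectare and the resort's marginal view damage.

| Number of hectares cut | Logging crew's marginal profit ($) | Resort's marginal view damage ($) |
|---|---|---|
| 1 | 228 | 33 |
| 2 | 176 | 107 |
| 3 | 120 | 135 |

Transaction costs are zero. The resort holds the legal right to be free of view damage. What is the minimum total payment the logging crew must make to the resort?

Efficient level: marginal profit ≥ marginal view damage through level 2, so k* = 2.
With the resort holding the right, the logging crew must at least compensate total damage at k*: 33 + 107 = 140.

$140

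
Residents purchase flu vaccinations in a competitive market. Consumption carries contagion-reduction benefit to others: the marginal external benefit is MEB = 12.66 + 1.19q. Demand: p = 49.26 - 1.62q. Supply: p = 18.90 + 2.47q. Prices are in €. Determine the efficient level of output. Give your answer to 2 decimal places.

Social marginal benefit = demand + MEB = 61.92 - 0.43q.
Set SMB = MC: 61.92 - 0.43q = 18.90 + 2.47q → q* = 14.8345.

q* = 14.83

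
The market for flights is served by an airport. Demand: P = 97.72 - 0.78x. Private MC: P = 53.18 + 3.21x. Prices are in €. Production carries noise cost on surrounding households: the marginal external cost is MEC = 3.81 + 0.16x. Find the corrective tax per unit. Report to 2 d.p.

tax = €5.38 per unit

Social marginal cost = private MC + MEC = 56.99 + 3.37x.
Set SMC = demand: 56.99 + 3.37x = 97.72 - 0.78x → x* = 9.8145.
The Pigouvian tax equals MEC at x*: 3.81 + 0.16×9.8145 = 5.3803.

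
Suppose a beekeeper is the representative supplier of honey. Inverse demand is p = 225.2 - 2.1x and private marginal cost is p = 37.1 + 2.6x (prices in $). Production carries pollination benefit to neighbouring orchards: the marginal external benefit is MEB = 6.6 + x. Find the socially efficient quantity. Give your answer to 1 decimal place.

x* = 52.6

Social marginal cost = private MC − MEB = 30.5 + 1.6x.
Set SMC = demand: 30.5 + 1.6x = 225.2 - 2.1x → x* = 52.6216.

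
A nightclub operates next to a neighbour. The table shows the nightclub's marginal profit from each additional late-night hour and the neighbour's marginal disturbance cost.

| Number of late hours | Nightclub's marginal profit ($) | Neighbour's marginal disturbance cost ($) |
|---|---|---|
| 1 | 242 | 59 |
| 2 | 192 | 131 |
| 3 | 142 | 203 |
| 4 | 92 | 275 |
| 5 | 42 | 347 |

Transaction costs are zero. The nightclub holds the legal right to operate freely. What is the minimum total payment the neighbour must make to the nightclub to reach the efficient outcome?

$276

Left alone the nightclub would choose level 5 (marginal profit stays positive).
Efficient level: k* = 2 (marginal profit ≥ marginal disturbance cost through 2).
The neighbour must at least cover the nightclub's forgone profit from cutting 5→2: 142 + 92 + 42 = 276.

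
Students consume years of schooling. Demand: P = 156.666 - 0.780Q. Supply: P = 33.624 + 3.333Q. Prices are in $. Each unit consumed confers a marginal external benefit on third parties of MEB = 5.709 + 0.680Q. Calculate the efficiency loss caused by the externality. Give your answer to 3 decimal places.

DWL = $98.846

Market equilibrium (private): 33.624 + 3.333Q = 156.666 - 0.780Q → Q_m = 29.9154.
Social marginal benefit = demand + MEB = 162.375 - 0.100Q.
Set SMB = MC: 162.375 - 0.100Q = 33.624 + 3.333Q → Q* = 37.5039.
Between Q* and Q_m the wedge SMB − MC runs linearly from 0 to MEB(Q_m), so the loss is a triangle.
DWL = ½ × 7.5885 × 26.0515 = 98.8459.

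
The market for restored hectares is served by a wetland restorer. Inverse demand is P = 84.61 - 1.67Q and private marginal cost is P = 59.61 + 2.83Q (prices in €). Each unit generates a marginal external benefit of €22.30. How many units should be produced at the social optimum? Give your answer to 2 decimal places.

Q* = 10.51

Social marginal cost = private MC − MEB = 37.31 + 2.83Q.
Set SMC = demand: 37.31 + 2.83Q = 84.61 - 1.67Q → Q* = 10.5111.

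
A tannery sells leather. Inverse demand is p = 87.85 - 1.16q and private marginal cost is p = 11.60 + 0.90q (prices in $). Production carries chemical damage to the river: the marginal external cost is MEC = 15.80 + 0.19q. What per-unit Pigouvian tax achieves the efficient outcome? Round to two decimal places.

Social marginal cost = private MC + MEC = 27.40 + 1.09q.
Set SMC = demand: 27.40 + 1.09q = 87.85 - 1.16q → q* = 26.8667.
The Pigouvian tax equals MEC at q*: 15.80 + 0.19×26.8667 = 20.9047.

tax = $20.90 per unit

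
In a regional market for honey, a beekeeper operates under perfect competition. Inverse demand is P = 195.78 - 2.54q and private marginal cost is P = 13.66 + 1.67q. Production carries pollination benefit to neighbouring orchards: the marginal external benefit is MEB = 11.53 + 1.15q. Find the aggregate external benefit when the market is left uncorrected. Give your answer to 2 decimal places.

Market equilibrium (private): 13.66 + 1.67q = 195.78 - 2.54q → q_m = 43.2589.
Total external benefit = ∫₀^{q_m} (11.53 + 1.15q) dq = 11.53×43.2589 + ½×1.15×43.2589² = 1574.7913.

1574.79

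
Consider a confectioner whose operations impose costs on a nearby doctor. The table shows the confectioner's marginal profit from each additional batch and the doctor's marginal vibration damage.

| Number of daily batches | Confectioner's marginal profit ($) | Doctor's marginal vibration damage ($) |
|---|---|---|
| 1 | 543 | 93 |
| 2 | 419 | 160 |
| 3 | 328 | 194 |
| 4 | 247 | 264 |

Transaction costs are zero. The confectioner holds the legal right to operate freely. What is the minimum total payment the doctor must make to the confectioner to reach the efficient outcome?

Left alone the confectioner would choose level 4 (marginal profit stays positive).
Efficient level: k* = 3 (marginal profit ≥ marginal vibration damage through 3).
The doctor must at least cover the confectioner's forgone profit from cutting 4→3: 247 = 247.

$247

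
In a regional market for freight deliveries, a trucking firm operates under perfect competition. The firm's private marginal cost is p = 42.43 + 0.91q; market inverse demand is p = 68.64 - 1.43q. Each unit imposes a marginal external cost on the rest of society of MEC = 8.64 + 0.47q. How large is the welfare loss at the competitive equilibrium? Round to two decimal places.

DWL = 34.40

Market equilibrium (private): 42.43 + 0.91q = 68.64 - 1.43q → q_m = 11.2009.
Social marginal cost = private MC + MEC = 51.07 + 1.38q.
Set SMC = demand: 51.07 + 1.38q = 68.64 - 1.43q → q* = 6.2527.
The loss is the area between SMC and demand from q* to q_m; with linear curves that's a triangle of height MEC(q_m).
DWL = ½ × 4.9482 × 13.9044 = 34.4009.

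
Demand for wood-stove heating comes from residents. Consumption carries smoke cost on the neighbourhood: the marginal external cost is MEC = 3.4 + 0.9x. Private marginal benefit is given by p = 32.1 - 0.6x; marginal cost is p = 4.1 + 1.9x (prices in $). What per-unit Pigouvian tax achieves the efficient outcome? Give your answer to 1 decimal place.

Social marginal benefit = demand − MEC = 28.7 - 1.5x.
Set SMB = MC: 28.7 - 1.5x = 4.1 + 1.9x → x* = 7.2353.
The Pigouvian tax equals MEC at x*: 3.4 + 0.9×7.2353 = 9.9118.

tax = $9.9 per unit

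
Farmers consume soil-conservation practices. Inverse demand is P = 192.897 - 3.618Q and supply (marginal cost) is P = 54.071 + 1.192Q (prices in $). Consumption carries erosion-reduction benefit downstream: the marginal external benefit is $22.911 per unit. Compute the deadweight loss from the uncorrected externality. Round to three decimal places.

DWL = $54.565

Market equilibrium (private): 54.071 + 1.192Q = 192.897 - 3.618Q → Q_m = 28.8620.
Social marginal benefit = demand + MEB = 215.808 - 3.618Q.
Set SMB = MC: 215.808 - 3.618Q = 54.071 + 1.192Q → Q* = 33.6252.
Height of the DWL triangle at Q_m is SMB(Q_m) − MC(Q_m) = MEB(Q_m) = 22.9110.
DWL = ½ × 4.7632 × 22.9110 = 54.5648.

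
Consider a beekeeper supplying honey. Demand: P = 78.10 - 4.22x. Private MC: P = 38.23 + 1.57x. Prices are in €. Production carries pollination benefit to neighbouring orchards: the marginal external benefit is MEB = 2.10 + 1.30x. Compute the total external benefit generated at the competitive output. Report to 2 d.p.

€45.28

Market equilibrium (private): 38.23 + 1.57x = 78.10 - 4.22x → x_m = 6.8860.
Total external benefit = ∫₀^{x_m} (2.10 + 1.30x) dx = 2.10×6.8860 + ½×1.30×6.8860² = 45.2816.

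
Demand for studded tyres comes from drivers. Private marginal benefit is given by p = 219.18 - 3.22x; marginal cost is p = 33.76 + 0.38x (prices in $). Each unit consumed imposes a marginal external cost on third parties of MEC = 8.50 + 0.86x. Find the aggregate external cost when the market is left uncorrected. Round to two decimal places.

$1578.51

Market equilibrium (private): 33.76 + 0.38x = 219.18 - 3.22x → x_m = 51.5056.
Total external cost = ∫₀^{x_m} (8.50 + 0.86x) dx = 8.50×51.5056 + ½×0.86×51.5056² = 1578.5131.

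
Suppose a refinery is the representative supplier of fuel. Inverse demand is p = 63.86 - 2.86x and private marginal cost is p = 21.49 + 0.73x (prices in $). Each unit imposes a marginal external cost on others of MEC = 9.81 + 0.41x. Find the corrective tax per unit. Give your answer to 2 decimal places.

tax = $13.15 per unit

Social marginal cost = private MC + MEC = 31.30 + 1.14x.
Set SMC = demand: 31.30 + 1.14x = 63.86 - 2.86x → x* = 8.1400.
The Pigouvian tax equals MEC at x*: 9.81 + 0.41×8.1400 = 13.1474.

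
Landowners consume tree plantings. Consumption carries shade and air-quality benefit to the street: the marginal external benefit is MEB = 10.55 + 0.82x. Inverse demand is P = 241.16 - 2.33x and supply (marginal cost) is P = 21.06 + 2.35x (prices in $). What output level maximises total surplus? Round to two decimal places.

Social marginal benefit = demand + MEB = 251.71 - 1.51x.
Set SMB = MC: 251.71 - 1.51x = 21.06 + 2.35x → x* = 59.7539.

x* = 59.75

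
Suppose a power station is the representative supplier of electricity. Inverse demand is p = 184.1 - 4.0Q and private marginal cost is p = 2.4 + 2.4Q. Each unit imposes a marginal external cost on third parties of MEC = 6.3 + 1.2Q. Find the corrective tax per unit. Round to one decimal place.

Social marginal cost = private MC + MEC = 8.7 + 3.6Q.
Set SMC = demand: 8.7 + 3.6Q = 184.1 - 4.0Q → Q* = 23.0789.
The Pigouvian tax equals MEC at Q*: 6.3 + 1.2×23.0789 = 33.9947.

tax = 34.0 per unit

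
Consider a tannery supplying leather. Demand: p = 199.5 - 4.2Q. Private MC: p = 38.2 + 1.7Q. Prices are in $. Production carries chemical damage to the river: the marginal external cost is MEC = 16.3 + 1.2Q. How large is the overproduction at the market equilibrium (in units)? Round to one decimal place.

Market equilibrium (private): 38.2 + 1.7Q = 199.5 - 4.2Q → Q_m = 27.3390.
Social marginal cost = private MC + MEC = 54.5 + 2.9Q.
Set SMC = demand: 54.5 + 2.9Q = 199.5 - 4.2Q → Q* = 20.4225.
Gap = |27.3390 − 20.4225| = 6.9165.

6.9 units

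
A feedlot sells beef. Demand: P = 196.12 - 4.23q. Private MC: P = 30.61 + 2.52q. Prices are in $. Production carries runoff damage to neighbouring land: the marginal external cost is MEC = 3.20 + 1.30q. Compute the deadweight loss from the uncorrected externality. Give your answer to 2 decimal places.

DWL = $76.42

Market equilibrium (private): 30.61 + 2.52q = 196.12 - 4.23q → q_m = 24.5200.
Social marginal cost = private MC + MEC = 33.81 + 3.82q.
Set SMC = demand: 33.81 + 3.82q = 196.12 - 4.23q → q* = 20.1627.
The loss is the area between SMC and demand from q* to q_m; with linear curves that's a triangle of height MEC(q_m).
DWL = ½ × 4.3573 × 35.0760 = 76.4183.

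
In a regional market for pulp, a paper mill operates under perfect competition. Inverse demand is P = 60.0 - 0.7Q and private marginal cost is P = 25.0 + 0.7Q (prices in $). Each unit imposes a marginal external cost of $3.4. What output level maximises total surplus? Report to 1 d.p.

Social marginal cost = private MC + MEC = 28.4 + 0.7Q.
Set SMC = demand: 28.4 + 0.7Q = 60.0 - 0.7Q → Q* = 22.5714.

Q* = 22.6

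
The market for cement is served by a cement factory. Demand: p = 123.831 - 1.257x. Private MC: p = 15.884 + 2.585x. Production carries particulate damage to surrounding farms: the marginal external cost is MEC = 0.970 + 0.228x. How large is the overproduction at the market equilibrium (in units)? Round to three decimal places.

1.812 units

Market equilibrium (private): 15.884 + 2.585x = 123.831 - 1.257x → x_m = 28.0966.
Social marginal cost = private MC + MEC = 16.854 + 2.813x.
Set SMC = demand: 16.854 + 2.813x = 123.831 - 1.257x → x* = 26.2843.
Gap = |28.0966 − 26.2843| = 1.8123.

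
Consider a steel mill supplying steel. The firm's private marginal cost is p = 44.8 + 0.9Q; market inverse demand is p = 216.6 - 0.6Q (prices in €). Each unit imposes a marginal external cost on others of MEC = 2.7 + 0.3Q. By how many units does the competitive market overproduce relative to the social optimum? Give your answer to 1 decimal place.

20.6 units

Market equilibrium (private): 44.8 + 0.9Q = 216.6 - 0.6Q → Q_m = 114.5333.
Social marginal cost = private MC + MEC = 47.5 + 1.2Q.
Set SMC = demand: 47.5 + 1.2Q = 216.6 - 0.6Q → Q* = 93.9444.
Gap = |114.5333 − 93.9444| = 20.5889.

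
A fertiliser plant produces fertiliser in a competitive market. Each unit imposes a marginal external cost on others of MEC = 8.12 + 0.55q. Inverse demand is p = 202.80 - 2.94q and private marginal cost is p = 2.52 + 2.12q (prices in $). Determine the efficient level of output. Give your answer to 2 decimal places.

Social marginal cost = private MC + MEC = 10.64 + 2.67q.
Set SMC = demand: 10.64 + 2.67q = 202.80 - 2.94q → q* = 34.2531.

q* = 34.25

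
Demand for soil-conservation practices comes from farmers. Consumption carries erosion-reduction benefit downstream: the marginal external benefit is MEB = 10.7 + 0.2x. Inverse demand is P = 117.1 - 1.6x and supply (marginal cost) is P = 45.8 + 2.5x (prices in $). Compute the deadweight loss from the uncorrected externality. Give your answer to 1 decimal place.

DWL = $25.8

Market equilibrium (private): 45.8 + 2.5x = 117.1 - 1.6x → x_m = 17.3902.
Social marginal benefit = demand + MEB = 127.8 - 1.4x.
Set SMB = MC: 127.8 - 1.4x = 45.8 + 2.5x → x* = 21.0256.
Between x* and x_m the wedge SMB − MC runs linearly from 0 to MEB(x_m), so the loss is a triangle.
DWL = ½ × 3.6354 × 14.1780 = 25.7714.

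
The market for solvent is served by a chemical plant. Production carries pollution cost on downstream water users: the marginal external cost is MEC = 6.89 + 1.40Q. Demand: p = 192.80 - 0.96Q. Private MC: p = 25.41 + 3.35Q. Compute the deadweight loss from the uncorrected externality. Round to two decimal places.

DWL = 328.64

Market equilibrium (private): 25.41 + 3.35Q = 192.80 - 0.96Q → Q_m = 38.8376.
Social marginal cost = private MC + MEC = 32.30 + 4.75Q.
Set SMC = demand: 32.30 + 4.75Q = 192.80 - 0.96Q → Q* = 28.1086.
The welfare-loss triangle has base |Q_m − Q*| and height MEC(Q_m) (the vertical gap between SMC and demand is zero at Q* and MEC at Q_m).
DWL = ½ × 10.7290 × 61.2626 = 328.6432.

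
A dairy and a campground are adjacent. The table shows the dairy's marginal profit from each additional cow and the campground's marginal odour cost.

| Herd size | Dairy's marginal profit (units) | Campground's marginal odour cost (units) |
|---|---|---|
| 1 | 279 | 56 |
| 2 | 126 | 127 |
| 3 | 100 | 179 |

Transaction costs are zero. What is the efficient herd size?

Bargaining reaches the level where marginal profit last exceeds marginal odour cost.
That holds through level 1 (279 ≥ 56) but not at 2 (126 < 127).

1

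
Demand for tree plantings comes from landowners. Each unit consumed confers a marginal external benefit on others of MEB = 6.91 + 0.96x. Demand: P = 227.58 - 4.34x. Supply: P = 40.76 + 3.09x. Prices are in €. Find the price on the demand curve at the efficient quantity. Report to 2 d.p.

P = €97.63

Social marginal benefit = demand + MEB = 234.49 - 3.38x.
Set SMB = MC: 234.49 - 3.38x = 40.76 + 3.09x → x* = 29.9428.
Consumer price on the demand curve at x*: 227.58 − 4.34×29.9428 = 97.6282.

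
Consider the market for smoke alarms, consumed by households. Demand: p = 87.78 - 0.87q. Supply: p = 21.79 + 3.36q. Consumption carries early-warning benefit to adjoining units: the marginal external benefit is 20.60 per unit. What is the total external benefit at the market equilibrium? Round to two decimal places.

Market equilibrium (private): 21.79 + 3.36q = 87.78 - 0.87q → q_m = 15.6005.
Total external benefit = MEB × q_m = 20.60 × 15.6005 = 321.3703.

321.37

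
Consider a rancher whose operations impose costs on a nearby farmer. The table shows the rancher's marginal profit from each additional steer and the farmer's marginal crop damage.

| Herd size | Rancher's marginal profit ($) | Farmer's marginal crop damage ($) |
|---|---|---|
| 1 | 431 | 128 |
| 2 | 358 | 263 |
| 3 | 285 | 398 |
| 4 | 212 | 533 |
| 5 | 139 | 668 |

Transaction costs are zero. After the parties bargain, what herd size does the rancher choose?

2

Bargaining reaches the level where marginal profit last exceeds marginal crop damage.
That holds through level 2 (358 ≥ 263) but not at 3 (285 < 398).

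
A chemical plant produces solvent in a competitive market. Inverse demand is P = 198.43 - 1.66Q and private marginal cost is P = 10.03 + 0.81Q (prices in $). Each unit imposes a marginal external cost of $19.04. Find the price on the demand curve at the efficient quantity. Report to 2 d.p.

P = $84.61

Social marginal cost = private MC + MEC = 29.07 + 0.81Q.
Set SMC = demand: 29.07 + 0.81Q = 198.43 - 1.66Q → Q* = 68.5668.
Consumer price on the demand curve at Q*: 198.43 − 1.66×68.5668 = 84.6091.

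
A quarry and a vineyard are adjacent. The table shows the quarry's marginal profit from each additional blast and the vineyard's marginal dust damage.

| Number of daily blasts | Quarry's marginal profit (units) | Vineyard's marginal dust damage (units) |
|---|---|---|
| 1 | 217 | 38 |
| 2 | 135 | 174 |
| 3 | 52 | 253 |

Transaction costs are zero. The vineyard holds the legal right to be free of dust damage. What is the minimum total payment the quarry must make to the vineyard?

38

Efficient level: marginal profit ≥ marginal dust damage through level 1, so k* = 1.
With the vineyard holding the right, the quarry must at least compensate total damage at k*: 38 = 38.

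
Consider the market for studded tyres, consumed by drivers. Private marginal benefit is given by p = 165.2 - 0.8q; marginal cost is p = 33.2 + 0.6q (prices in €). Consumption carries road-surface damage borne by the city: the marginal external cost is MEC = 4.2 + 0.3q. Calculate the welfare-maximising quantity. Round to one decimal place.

q* = 75.2

Social marginal benefit = demand − MEC = 161.0 - 1.1q.
Set SMB = MC: 161.0 - 1.1q = 33.2 + 0.6q → q* = 75.1765.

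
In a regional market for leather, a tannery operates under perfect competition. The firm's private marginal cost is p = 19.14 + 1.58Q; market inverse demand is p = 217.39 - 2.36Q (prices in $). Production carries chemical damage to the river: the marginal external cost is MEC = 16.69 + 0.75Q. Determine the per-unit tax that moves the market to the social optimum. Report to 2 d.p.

Social marginal cost = private MC + MEC = 35.83 + 2.33Q.
Set SMC = demand: 35.83 + 2.33Q = 217.39 - 2.36Q → Q* = 38.7122.
The Pigouvian tax equals MEC at Q*: 16.69 + 0.75×38.7122 = 45.7242.

tax = $45.72 per unit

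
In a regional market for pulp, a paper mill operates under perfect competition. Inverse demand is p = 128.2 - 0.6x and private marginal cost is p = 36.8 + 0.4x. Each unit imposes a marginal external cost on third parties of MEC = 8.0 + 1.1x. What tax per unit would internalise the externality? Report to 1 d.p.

tax = 51.7 per unit

Social marginal cost = private MC + MEC = 44.8 + 1.5x.
Set SMC = demand: 44.8 + 1.5x = 128.2 - 0.6x → x* = 39.7143.
The Pigouvian tax equals MEC at x*: 8.0 + 1.1×39.7143 = 51.6857.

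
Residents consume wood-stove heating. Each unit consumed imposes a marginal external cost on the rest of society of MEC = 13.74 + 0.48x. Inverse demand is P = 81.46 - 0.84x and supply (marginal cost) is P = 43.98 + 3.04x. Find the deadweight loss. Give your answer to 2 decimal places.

Market equilibrium (private): 43.98 + 3.04x = 81.46 - 0.84x → x_m = 9.6598.
Social marginal benefit = demand − MEC = 67.72 - 1.32x.
Set SMB = MC: 67.72 - 1.32x = 43.98 + 3.04x → x* = 5.4450.
Height of the DWL triangle at x_m is MC(x_m) − SMB(x_m) = MEC(x_m) = 18.3767.
DWL = ½ × 4.2148 × 18.3767 = 38.7271.

DWL = 38.73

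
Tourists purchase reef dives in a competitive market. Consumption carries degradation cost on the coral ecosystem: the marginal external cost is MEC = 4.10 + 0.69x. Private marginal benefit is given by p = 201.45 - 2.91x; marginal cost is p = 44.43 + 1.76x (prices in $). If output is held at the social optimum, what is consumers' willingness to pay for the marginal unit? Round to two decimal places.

P = $118.43

Social marginal benefit = demand − MEC = 197.35 - 3.60x.
Set SMB = MC: 197.35 - 3.60x = 44.43 + 1.76x → x* = 28.5299.
Consumer price on the demand curve at x*: 201.45 − 2.91×28.5299 = 118.4280.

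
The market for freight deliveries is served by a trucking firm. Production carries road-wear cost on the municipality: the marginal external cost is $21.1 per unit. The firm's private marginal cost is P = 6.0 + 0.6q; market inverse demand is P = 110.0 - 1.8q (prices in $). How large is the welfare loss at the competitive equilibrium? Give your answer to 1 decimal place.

Market equilibrium (private): 6.0 + 0.6q = 110.0 - 1.8q → q_m = 43.3333.
Social marginal cost = private MC + MEC = 27.1 + 0.6q.
Set SMC = demand: 27.1 + 0.6q = 110.0 - 1.8q → q* = 34.5417.
The loss is the area between SMC and demand from q* to q_m; with linear curves that's a triangle of height MEC(q_m).
DWL = ½ × 8.7916 × 21.1000 = 92.7514.

DWL = $92.8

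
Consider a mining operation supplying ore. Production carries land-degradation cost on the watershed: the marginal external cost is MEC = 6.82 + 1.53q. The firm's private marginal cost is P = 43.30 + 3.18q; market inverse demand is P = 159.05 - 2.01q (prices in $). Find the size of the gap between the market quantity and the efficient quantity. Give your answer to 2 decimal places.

Market equilibrium (private): 43.30 + 3.18q = 159.05 - 2.01q → q_m = 22.3025.
Social marginal cost = private MC + MEC = 50.12 + 4.71q.
Set SMC = demand: 50.12 + 4.71q = 159.05 - 2.01q → q* = 16.2098.
Gap = |22.3025 − 16.2098| = 6.0927.

6.09 units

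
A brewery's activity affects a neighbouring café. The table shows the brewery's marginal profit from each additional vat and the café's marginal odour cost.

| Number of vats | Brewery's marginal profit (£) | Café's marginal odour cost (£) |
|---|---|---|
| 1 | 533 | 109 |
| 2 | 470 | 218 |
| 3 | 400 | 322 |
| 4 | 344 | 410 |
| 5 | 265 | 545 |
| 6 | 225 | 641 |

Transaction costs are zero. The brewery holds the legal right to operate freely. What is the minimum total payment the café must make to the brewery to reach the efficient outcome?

£834

Left alone the brewery would choose level 6 (marginal profit stays positive).
Efficient level: k* = 3 (marginal profit ≥ marginal odour cost through 3).
The café must at least cover the brewery's forgone profit from cutting 6→3: 344 + 265 + 225 = 834.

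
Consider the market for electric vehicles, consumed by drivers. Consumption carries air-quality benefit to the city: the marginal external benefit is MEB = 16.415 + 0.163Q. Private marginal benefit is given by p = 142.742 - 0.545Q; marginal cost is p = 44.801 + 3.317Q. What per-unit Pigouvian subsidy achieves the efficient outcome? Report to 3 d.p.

subsidy = 21.454 per unit

Social marginal benefit = demand + MEB = 159.157 - 0.382Q.
Set SMB = MC: 159.157 - 0.382Q = 44.801 + 3.317Q → Q* = 30.9154.
The Pigouvian subsidy equals MEB at Q*: 16.415 + 0.163×30.9154 = 21.4542.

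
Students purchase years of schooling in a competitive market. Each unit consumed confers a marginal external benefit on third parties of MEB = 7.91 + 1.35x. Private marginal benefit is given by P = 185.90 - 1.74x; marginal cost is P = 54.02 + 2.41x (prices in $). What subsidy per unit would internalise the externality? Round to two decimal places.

Social marginal benefit = demand + MEB = 193.81 - 0.39x.
Set SMB = MC: 193.81 - 0.39x = 54.02 + 2.41x → x* = 49.9250.
The Pigouvian subsidy equals MEB at x*: 7.91 + 1.35×49.9250 = 75.3088.

subsidy = $75.31 per unit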